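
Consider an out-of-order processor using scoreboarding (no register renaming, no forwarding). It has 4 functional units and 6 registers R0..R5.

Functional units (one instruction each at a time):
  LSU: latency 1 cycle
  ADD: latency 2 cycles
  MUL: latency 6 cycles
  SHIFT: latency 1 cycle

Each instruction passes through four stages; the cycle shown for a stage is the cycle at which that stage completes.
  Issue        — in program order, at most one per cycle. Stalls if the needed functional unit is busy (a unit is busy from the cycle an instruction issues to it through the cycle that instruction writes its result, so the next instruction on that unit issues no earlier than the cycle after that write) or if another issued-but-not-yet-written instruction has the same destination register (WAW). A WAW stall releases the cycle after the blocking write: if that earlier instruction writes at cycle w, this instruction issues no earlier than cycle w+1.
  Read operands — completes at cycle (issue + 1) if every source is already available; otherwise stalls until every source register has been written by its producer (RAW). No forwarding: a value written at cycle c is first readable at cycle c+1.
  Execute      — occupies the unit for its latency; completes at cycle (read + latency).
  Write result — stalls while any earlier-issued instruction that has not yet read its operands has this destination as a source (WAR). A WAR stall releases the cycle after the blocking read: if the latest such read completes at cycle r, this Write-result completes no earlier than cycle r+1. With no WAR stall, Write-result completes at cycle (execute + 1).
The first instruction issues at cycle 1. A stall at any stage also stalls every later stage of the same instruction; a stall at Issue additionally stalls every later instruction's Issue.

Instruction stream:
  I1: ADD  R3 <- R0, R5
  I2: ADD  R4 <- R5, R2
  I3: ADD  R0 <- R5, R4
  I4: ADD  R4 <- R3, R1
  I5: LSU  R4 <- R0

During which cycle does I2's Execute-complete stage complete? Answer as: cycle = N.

cycle = 9

I1 -> (1, 2, 4, 5)
I2 -> (6, 7, 9, 10)  // struct: ADD busy until I1 writes@5
I3 -> (11, 12, 14, 15)  // struct: ADD busy until I2 writes@10
I4 -> (16, 17, 19, 20)  // struct: ADD busy until I3 writes@15
I5 -> (21, 22, 23, 24)  // WAW R4: wait I4 write@20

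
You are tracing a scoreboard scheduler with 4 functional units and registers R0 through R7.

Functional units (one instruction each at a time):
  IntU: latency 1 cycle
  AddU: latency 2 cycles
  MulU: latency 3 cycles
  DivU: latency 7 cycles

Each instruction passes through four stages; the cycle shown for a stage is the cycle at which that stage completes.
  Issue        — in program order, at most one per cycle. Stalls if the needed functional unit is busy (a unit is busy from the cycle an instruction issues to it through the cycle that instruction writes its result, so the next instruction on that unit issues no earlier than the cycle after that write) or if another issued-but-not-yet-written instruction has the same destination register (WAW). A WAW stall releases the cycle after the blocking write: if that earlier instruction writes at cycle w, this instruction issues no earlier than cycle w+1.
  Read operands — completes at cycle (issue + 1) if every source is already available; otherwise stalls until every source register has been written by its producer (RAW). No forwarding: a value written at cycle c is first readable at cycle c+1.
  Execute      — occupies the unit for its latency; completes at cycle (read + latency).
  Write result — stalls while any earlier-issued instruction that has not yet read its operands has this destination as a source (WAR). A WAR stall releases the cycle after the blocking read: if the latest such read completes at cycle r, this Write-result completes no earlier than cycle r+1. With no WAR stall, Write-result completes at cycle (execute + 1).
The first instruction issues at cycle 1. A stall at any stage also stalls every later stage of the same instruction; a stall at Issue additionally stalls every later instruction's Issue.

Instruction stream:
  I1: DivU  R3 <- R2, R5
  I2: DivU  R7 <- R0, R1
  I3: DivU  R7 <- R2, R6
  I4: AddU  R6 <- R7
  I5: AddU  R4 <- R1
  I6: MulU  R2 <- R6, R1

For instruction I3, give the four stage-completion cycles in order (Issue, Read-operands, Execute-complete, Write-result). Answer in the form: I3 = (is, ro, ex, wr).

I3 = (21, 22, 29, 30)

I1: IS=1 RO=2 EX=9 WR=10
I2: IS=11 RO=12 EX=19 WR=20  [struct: DivU busy until I1 writes@10]
I3: IS=21 RO=22 EX=29 WR=30  [struct: DivU busy until I2 writes@20]
I4: IS=22 RO=31 EX=33 WR=34  [RAW R7: wait I3 write@30]
I5: IS=35 RO=36 EX=38 WR=39  [struct: AddU busy until I4 writes@34]
I6: IS=36 RO=37 EX=40 WR=41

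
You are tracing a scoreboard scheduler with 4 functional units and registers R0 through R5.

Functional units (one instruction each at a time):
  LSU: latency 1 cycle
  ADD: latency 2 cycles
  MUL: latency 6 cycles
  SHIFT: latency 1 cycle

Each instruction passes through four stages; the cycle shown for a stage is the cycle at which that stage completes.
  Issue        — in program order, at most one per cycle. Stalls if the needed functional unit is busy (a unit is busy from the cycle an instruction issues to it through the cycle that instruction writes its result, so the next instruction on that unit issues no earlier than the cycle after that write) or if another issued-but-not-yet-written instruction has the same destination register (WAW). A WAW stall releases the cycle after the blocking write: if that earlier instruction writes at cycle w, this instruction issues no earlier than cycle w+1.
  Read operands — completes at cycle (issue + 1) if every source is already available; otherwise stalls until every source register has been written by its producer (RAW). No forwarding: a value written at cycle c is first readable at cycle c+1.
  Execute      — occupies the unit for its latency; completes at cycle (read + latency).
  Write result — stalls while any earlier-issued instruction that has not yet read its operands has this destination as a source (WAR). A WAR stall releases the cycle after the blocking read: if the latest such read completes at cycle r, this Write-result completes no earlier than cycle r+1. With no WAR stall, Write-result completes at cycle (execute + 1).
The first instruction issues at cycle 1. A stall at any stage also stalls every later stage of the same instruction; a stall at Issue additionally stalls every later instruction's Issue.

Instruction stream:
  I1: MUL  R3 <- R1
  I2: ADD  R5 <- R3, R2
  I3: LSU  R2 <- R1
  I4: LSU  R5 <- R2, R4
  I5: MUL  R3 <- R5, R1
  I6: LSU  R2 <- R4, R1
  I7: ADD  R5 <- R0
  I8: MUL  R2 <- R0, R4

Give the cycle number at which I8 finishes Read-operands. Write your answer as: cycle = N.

cycle = 27

[I1] 1/2/8/9
[I2] 2/10/12/13  (RAW R3: wait I1 write@9)
[I3] 3/4/5/11  (WAR R2: wait I2 read@10)
[I4] 14/15/16/17  (WAW R5: wait I2 write@13)
[I5] 15/18/24/25  (RAW R5: wait I4 write@17)
[I6] 18/19/20/21  (struct: LSU busy until I4 writes@17)
[I7] 19/20/22/23
[I8] 26/27/33/34  (struct: MUL busy until I5 writes@25)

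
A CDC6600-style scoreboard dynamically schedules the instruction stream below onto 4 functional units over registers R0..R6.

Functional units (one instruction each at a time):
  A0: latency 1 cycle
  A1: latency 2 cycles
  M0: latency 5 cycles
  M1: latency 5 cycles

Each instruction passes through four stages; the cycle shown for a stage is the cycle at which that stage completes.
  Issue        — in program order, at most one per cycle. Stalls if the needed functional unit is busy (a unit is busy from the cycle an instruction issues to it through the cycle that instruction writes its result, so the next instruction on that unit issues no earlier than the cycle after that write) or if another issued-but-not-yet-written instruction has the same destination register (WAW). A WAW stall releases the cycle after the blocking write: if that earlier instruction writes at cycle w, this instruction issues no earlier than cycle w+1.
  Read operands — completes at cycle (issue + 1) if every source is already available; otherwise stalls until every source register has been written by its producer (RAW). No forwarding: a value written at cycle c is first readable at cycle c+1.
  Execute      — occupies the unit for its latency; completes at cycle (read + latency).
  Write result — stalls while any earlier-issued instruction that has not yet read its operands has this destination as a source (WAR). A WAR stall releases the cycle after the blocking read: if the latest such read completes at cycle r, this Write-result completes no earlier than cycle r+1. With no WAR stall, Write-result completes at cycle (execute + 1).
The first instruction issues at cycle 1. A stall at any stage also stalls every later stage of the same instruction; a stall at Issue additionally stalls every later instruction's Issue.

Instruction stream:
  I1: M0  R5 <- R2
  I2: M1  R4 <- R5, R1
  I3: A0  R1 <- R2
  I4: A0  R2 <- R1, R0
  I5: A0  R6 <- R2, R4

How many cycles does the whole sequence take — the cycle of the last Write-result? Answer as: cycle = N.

1) issue 1, read 2, done 7, write 8
2) issue 2, read 9, done 14, write 15  <RAW R5: wait I1 write@8>
3) issue 3, read 4, done 5, write 10  <WAR R1: wait I2 read@9>
4) issue 11, read 12, done 13, write 14  <struct: A0 busy until I3 writes@10>
5) issue 15, read 16, done 17, write 18  <struct: A0 busy until I4 writes@14>

cycle = 18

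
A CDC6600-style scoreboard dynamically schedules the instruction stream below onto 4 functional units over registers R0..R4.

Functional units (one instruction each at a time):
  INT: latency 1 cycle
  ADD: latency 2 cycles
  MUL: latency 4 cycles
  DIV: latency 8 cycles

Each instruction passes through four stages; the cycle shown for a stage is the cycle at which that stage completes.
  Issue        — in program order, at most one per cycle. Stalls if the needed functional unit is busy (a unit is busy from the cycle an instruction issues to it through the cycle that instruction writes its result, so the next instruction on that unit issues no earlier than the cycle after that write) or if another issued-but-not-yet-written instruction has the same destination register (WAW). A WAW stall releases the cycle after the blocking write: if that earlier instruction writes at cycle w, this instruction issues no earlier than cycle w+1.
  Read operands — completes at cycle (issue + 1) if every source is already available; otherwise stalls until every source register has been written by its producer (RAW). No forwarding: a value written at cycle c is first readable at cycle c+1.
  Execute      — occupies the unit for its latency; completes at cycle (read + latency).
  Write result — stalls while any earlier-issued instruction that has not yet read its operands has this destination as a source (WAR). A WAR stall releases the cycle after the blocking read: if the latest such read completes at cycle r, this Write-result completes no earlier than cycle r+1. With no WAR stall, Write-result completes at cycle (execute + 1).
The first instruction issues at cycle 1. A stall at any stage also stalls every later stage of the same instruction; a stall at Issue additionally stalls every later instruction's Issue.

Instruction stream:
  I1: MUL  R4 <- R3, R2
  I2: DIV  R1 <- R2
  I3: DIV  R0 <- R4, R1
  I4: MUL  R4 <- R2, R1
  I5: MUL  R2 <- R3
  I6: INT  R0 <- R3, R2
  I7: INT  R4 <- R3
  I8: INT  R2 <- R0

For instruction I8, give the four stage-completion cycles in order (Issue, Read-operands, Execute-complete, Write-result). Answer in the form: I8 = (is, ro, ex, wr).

I8 = (35, 36, 37, 38)

I1: IS=1 RO=2 EX=6 WR=7
I2: IS=2 RO=3 EX=11 WR=12
I3: IS=13 RO=14 EX=22 WR=23  [struct: DIV busy until I2 writes@12]
I4: IS=14 RO=15 EX=19 WR=20
I5: IS=21 RO=22 EX=26 WR=27  [struct: MUL busy until I4 writes@20]
I6: IS=24 RO=28 EX=29 WR=30  [WAW R0: wait I3 write@23; RAW R2: wait I5 write@27]
I7: IS=31 RO=32 EX=33 WR=34  [struct: INT busy until I6 writes@30]
I8: IS=35 RO=36 EX=37 WR=38  [struct: INT busy until I7 writes@34]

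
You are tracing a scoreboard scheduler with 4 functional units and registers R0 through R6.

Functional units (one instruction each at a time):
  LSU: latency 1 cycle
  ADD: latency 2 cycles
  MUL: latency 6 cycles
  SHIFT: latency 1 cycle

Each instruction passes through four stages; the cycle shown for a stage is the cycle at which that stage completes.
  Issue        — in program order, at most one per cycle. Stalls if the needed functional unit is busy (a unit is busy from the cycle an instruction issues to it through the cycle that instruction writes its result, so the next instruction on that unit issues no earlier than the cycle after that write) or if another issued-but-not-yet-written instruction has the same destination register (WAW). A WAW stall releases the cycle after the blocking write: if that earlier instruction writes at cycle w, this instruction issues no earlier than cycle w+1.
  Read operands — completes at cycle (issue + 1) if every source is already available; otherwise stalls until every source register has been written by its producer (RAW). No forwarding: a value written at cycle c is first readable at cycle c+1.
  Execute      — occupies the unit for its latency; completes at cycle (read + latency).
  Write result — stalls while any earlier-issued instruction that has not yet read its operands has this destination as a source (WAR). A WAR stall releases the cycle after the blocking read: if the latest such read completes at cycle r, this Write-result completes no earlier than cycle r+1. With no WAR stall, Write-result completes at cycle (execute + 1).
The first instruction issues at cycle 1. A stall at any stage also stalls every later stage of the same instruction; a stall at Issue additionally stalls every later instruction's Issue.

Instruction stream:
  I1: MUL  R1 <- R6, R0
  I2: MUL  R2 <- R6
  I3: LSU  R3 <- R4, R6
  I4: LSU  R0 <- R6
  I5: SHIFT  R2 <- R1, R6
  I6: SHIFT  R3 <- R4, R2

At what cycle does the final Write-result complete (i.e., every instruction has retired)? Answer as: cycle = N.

cycle = 26

[1] I1 issues→MUL
[2] I1 reads
[8] I1 exec-done
[9] I1 writes R1
[10] I2 issues→MUL
[11] I2 reads · I3 issues→LSU
[12] I3 reads
[13] I3 exec-done
[14] I3 writes R3
[15] I4 issues→LSU
[16] I4 reads
[17] I2 exec-done · I4 exec-done
[18] I2 writes R2 · I4 writes R0
[19] I5 issues→SHIFT
[20] I5 reads
[21] I5 exec-done
[22] I5 writes R2
[23] I6 issues→SHIFT
[24] I6 reads
[25] I6 exec-done
[26] I6 writes R3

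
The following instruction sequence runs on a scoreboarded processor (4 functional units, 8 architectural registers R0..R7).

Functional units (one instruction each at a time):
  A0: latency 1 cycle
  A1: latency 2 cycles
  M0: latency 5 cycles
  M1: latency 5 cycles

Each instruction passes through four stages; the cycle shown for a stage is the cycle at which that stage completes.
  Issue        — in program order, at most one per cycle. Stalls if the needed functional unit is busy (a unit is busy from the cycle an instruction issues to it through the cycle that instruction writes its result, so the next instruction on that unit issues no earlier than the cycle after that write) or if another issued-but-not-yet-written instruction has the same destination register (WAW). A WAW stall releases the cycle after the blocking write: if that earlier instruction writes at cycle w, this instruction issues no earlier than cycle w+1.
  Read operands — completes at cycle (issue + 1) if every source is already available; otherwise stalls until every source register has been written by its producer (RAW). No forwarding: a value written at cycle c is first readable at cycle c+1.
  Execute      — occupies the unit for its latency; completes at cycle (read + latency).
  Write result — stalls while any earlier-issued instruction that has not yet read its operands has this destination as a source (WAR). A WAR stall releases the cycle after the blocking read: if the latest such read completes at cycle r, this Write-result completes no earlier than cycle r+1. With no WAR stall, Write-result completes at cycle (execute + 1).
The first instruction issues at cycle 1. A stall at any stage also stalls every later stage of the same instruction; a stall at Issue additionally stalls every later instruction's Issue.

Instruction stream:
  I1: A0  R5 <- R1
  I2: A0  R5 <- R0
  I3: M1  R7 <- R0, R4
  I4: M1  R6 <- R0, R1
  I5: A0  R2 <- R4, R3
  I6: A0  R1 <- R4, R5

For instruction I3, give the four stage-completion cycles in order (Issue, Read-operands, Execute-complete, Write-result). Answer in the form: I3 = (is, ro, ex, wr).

cycle 1: I1→A0
cycle 2: I1 RO
cycle 3: I1 EX
cycle 4: I1 WR R5
cycle 5: I2→A0
cycle 6: I2 RO | I3→M1
cycle 7: I2 EX | I3 RO
cycle 8: I2 WR R5
cycle 12: I3 EX
cycle 13: I3 WR R7
cycle 14: I4→M1
cycle 15: I4 RO | I5→A0
cycle 16: I5 RO
cycle 17: I5 EX
cycle 18: I5 WR R2
cycle 19: I6→A0
cycle 20: I4 EX | I6 RO
cycle 21: I4 WR R6 | I6 EX
cycle 22: I6 WR R1

I3 = (6, 7, 12, 13)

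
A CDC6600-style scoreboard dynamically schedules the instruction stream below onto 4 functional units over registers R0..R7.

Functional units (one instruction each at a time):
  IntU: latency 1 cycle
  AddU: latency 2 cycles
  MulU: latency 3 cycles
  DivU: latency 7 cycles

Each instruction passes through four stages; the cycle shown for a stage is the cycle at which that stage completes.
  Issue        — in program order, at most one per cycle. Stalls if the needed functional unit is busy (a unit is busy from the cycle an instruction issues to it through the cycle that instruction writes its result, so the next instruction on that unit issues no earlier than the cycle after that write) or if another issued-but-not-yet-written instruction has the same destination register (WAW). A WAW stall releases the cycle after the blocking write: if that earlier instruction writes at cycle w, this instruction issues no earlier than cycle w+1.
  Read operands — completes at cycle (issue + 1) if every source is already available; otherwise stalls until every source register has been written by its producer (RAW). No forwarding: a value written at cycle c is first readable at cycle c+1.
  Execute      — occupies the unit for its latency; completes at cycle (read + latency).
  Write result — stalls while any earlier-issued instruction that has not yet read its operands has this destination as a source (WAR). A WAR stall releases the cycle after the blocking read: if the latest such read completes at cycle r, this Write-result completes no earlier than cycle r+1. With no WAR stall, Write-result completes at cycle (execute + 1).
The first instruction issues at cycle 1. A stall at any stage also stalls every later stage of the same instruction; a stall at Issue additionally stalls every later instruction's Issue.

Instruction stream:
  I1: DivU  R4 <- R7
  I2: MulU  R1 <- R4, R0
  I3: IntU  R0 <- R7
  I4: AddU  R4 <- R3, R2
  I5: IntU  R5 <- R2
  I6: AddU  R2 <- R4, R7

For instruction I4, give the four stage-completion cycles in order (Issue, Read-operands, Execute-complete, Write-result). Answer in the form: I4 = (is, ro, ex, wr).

I1: IS=1 RO=2 EX=9 WR=10
I2: IS=2 RO=11 EX=14 WR=15  [RAW R4: wait I1 write@10]
I3: IS=3 RO=4 EX=5 WR=12  [WAR R0: wait I2 read@11]
I4: IS=11 RO=12 EX=14 WR=15  [WAW R4: wait I1 write@10]
I5: IS=13 RO=14 EX=15 WR=16  [struct: IntU busy until I3 writes@12]
I6: IS=16 RO=17 EX=19 WR=20  [struct: AddU busy until I4 writes@15]

I4 = (11, 12, 14, 15)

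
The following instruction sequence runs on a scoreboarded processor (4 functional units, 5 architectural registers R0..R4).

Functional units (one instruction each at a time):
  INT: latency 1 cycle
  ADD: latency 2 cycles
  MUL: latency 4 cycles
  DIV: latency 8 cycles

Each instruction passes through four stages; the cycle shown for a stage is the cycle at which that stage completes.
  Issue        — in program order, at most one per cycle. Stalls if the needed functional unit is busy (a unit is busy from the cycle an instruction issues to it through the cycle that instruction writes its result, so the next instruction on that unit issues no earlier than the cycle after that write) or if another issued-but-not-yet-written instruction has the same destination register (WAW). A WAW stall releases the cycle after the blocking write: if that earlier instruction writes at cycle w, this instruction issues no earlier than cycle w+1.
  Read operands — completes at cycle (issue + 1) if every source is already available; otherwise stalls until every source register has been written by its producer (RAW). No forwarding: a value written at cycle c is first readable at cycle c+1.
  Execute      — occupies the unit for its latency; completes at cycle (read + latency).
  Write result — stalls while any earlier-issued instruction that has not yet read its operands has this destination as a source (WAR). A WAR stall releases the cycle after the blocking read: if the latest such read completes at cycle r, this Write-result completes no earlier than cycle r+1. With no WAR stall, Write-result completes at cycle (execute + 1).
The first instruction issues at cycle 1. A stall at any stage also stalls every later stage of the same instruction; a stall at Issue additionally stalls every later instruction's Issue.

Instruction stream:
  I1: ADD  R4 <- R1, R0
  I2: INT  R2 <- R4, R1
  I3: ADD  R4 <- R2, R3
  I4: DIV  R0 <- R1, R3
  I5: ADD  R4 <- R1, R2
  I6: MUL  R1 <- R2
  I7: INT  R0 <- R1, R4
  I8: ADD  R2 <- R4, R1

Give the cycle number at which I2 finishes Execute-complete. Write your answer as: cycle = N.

cycle = 7

c1: I1 dispatched to ADD
c2: I1 operands ready · I2 dispatched to INT
c4: I1 complete
c5: R4←I1
c6: I2 operands ready · I3 dispatched to ADD
c7: I2 complete · I4 dispatched to DIV
c8: R2←I2 · I4 operands ready
c9: I3 operands ready
c11: I3 complete
c12: R4←I3
c13: I5 dispatched to ADD
c14: I5 operands ready · I6 dispatched to MUL
c15: I6 operands ready
c16: I4 complete · I5 complete
c17: R0←I4 · R4←I5
c18: I7 dispatched to INT
c19: I6 complete · I8 dispatched to ADD
c20: R1←I6
c21: I7 operands ready · I8 operands ready
c22: I7 complete
c23: R0←I7 · I8 complete
c24: R2←I8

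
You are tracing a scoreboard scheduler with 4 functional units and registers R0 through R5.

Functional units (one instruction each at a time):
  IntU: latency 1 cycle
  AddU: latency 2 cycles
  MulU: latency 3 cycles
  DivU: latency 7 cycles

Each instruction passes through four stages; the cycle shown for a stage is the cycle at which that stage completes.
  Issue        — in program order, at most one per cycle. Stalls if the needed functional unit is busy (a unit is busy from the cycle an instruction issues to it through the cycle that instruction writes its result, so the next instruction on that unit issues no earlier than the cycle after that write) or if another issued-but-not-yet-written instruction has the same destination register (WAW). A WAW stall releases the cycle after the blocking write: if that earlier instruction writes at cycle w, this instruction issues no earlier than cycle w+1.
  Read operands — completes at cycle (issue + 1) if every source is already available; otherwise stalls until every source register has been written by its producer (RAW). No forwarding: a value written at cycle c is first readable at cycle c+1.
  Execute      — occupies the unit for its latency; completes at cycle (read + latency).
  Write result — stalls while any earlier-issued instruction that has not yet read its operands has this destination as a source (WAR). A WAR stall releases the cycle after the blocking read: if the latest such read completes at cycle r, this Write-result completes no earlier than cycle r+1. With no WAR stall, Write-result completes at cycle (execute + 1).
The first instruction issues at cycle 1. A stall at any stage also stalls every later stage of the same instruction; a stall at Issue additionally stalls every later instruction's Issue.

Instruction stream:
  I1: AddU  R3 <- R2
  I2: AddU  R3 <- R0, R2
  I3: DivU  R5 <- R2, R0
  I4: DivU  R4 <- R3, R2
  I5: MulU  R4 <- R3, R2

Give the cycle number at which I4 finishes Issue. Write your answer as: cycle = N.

cycle = 17

  I1 | 1 | 2 | 4 | 5
  I2 | 6 | 7 | 9 | 10   struct: AddU busy until I1 writes@5
  I3 | 7 | 8 | 15 | 16
  I4 | 17 | 18 | 25 | 26   struct: DivU busy until I3 writes@16
  I5 | 27 | 28 | 31 | 32   WAW R4: wait I4 write@26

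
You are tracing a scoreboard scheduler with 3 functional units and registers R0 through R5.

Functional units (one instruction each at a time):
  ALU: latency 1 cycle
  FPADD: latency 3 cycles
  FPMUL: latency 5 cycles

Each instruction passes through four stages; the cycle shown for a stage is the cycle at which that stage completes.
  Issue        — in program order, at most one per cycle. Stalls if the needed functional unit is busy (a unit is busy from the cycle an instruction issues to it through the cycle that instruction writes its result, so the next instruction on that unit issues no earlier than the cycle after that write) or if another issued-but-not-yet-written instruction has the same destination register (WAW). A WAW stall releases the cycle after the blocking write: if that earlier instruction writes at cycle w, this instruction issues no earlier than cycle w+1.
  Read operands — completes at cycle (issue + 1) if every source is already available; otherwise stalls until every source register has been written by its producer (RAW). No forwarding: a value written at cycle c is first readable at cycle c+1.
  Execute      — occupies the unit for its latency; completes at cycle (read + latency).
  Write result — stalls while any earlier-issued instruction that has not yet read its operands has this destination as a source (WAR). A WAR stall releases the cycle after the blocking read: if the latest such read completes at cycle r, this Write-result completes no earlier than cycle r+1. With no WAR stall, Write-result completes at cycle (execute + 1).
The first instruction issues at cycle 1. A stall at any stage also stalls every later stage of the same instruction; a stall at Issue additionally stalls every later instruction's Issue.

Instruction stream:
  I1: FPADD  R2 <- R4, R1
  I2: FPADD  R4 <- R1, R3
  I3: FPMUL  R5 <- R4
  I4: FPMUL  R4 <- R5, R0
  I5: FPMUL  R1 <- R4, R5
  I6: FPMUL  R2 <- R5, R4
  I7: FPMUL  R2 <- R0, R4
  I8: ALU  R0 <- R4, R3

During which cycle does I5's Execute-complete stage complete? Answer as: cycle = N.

I1: IS=1 RO=2 EX=5 WR=6
I2: IS=7 RO=8 EX=11 WR=12  [struct: FPADD busy until I1 writes@6]
I3: IS=8 RO=13 EX=18 WR=19  [RAW R4: wait I2 write@12]
I4: IS=20 RO=21 EX=26 WR=27  [struct: FPMUL busy until I3 writes@19]
I5: IS=28 RO=29 EX=34 WR=35  [struct: FPMUL busy until I4 writes@27]
I6: IS=36 RO=37 EX=42 WR=43  [struct: FPMUL busy until I5 writes@35]
I7: IS=44 RO=45 EX=50 WR=51  [struct: FPMUL busy until I6 writes@43]
I8: IS=45 RO=46 EX=47 WR=48

cycle = 34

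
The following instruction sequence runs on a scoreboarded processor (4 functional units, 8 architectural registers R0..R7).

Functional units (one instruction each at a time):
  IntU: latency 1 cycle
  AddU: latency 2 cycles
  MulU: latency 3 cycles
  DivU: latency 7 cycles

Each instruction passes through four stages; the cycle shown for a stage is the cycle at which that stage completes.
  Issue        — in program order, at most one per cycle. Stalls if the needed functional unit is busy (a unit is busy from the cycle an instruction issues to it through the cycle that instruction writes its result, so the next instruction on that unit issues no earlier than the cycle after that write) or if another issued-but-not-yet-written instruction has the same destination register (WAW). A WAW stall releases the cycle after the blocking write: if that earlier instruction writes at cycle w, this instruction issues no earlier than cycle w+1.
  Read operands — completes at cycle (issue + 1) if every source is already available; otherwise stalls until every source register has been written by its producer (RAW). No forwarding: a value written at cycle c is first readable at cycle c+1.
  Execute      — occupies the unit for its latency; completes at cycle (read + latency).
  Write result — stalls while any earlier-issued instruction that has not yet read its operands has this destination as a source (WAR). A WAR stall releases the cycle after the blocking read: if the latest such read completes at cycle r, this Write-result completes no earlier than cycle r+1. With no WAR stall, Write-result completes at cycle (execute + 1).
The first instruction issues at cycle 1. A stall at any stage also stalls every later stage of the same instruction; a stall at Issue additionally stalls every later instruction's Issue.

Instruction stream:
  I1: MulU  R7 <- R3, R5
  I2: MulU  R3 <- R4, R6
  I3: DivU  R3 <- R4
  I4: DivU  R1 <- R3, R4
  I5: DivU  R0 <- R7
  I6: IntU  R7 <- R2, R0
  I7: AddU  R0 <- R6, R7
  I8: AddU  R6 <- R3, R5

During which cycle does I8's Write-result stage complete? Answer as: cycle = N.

t=1  I1 dispatched to MulU
t=2  I1 operands ready
t=5  I1 complete
t=6  R7←I1
t=7  I2 dispatched to MulU
t=8  I2 operands ready
t=11  I2 complete
t=12  R3←I2
t=13  I3 dispatched to DivU
t=14  I3 operands ready
t=21  I3 complete
t=22  R3←I3
t=23  I4 dispatched to DivU
t=24  I4 operands ready
t=31  I4 complete
t=32  R1←I4
t=33  I5 dispatched to DivU
t=34  I5 operands ready; I6 dispatched to IntU
t=41  I5 complete
t=42  R0←I5
t=43  I6 operands ready; I7 dispatched to AddU
t=44  I6 complete
t=45  R7←I6
t=46  I7 operands ready
t=48  I7 complete
t=49  R0←I7
t=50  I8 dispatched to AddU
t=51  I8 operands ready
t=53  I8 complete
t=54  R6←I8

cycle = 54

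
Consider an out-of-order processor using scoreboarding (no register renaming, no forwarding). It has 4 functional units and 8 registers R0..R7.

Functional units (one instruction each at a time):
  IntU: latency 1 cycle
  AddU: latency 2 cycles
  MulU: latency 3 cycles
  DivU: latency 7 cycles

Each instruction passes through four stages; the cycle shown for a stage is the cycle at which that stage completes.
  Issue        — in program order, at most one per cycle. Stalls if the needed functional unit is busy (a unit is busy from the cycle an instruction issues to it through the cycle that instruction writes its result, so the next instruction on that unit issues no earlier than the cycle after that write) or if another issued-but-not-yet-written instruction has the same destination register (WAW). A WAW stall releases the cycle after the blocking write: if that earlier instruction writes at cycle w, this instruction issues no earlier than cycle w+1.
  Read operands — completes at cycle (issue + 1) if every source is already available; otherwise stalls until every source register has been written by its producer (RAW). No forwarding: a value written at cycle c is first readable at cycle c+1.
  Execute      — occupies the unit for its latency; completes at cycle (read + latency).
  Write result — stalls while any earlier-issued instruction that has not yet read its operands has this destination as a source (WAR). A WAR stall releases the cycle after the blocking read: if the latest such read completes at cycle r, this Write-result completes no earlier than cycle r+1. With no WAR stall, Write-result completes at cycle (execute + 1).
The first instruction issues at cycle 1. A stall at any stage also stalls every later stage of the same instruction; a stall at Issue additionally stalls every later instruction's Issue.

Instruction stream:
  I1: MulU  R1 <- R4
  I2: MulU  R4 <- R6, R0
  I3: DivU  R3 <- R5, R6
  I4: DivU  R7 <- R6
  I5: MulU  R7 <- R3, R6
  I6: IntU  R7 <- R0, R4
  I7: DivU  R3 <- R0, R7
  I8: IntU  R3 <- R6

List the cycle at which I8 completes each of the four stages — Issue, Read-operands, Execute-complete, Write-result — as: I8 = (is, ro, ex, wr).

cycle 1: issue I1 (MulU)
cycle 2: I1 read-ops
cycle 5: I1 finished on MulU
cycle 6: I1→R1
cycle 7: issue I2 (MulU)
cycle 8: I2 read-ops; issue I3 (DivU)
cycle 9: I3 read-ops
cycle 11: I2 finished on MulU
cycle 12: I2→R4
cycle 16: I3 finished on DivU
cycle 17: I3→R3
cycle 18: issue I4 (DivU)
cycle 19: I4 read-ops
cycle 26: I4 finished on DivU
cycle 27: I4→R7
cycle 28: issue I5 (MulU)
cycle 29: I5 read-ops
cycle 32: I5 finished on MulU
cycle 33: I5→R7
cycle 34: issue I6 (IntU)
cycle 35: I6 read-ops; issue I7 (DivU)
cycle 36: I6 finished on IntU
cycle 37: I6→R7
cycle 38: I7 read-ops
cycle 45: I7 finished on DivU
cycle 46: I7→R3
cycle 47: issue I8 (IntU)
cycle 48: I8 read-ops
cycle 49: I8 finished on IntU
cycle 50: I8→R3

I8 = (47, 48, 49, 50)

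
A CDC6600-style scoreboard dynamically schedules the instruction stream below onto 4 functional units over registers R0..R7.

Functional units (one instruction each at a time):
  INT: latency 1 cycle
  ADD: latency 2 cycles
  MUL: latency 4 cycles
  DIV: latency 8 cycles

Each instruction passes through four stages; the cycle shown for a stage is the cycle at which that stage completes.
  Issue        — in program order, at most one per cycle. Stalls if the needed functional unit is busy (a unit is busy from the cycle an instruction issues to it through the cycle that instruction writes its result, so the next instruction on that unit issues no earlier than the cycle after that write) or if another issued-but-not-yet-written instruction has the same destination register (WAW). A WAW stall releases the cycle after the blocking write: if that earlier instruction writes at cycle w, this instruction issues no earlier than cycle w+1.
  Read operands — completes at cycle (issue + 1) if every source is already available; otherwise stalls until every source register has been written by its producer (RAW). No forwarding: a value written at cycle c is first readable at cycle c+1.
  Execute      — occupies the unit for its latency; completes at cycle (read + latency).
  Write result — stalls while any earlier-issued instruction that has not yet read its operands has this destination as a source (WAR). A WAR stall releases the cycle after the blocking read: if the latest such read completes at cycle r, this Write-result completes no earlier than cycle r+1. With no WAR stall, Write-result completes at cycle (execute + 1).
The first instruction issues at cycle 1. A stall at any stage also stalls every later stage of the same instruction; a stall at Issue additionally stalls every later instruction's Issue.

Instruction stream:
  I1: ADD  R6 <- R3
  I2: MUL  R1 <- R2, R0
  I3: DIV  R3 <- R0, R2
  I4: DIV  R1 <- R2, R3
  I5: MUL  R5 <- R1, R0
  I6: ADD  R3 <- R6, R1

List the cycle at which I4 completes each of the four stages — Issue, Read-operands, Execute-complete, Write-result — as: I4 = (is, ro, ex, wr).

I4 = (14, 15, 23, 24)

I1: IS=1 RO=2 EX=4 WR=5
I2: IS=2 RO=3 EX=7 WR=8
I3: IS=3 RO=4 EX=12 WR=13
I4: IS=14 RO=15 EX=23 WR=24  [struct: DIV busy until I3 writes@13]
I5: IS=15 RO=25 EX=29 WR=30  [RAW R1: wait I4 write@24]
I6: IS=16 RO=25 EX=27 WR=28  [RAW R1: wait I4 write@24]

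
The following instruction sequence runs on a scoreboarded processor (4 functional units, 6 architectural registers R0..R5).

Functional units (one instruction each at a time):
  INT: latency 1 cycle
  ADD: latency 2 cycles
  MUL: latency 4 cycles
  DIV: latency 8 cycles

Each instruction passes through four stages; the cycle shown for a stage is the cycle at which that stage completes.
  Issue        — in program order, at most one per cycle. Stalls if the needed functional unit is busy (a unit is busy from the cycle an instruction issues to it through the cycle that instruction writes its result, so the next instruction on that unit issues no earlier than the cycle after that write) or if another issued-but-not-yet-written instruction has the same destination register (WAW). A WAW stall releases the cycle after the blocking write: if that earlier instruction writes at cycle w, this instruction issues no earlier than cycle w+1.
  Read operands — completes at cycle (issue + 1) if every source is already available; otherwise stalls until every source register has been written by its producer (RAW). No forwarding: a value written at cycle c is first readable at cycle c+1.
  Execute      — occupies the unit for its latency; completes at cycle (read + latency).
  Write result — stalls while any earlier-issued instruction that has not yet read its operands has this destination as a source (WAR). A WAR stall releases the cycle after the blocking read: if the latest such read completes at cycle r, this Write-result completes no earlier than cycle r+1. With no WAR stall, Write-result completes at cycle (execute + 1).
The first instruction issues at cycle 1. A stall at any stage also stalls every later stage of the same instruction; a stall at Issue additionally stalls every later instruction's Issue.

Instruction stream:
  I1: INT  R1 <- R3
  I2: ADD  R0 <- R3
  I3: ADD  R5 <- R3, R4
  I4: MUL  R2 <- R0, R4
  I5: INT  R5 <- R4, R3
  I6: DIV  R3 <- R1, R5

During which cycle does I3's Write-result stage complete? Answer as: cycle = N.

cycle = 11

[1] issue I1 (INT)
[2] I1 read-ops · issue I2 (ADD)
[3] I1 finished on INT · I2 read-ops
[4] I1→R1
[5] I2 finished on ADD
[6] I2→R0
[7] issue I3 (ADD)
[8] I3 read-ops · issue I4 (MUL)
[9] I4 read-ops
[10] I3 finished on ADD
[11] I3→R5
[12] issue I5 (INT)
[13] I4 finished on MUL · I5 read-ops · issue I6 (DIV)
[14] I4→R2 · I5 finished on INT
[15] I5→R5
[16] I6 read-ops
[24] I6 finished on DIV
[25] I6→R3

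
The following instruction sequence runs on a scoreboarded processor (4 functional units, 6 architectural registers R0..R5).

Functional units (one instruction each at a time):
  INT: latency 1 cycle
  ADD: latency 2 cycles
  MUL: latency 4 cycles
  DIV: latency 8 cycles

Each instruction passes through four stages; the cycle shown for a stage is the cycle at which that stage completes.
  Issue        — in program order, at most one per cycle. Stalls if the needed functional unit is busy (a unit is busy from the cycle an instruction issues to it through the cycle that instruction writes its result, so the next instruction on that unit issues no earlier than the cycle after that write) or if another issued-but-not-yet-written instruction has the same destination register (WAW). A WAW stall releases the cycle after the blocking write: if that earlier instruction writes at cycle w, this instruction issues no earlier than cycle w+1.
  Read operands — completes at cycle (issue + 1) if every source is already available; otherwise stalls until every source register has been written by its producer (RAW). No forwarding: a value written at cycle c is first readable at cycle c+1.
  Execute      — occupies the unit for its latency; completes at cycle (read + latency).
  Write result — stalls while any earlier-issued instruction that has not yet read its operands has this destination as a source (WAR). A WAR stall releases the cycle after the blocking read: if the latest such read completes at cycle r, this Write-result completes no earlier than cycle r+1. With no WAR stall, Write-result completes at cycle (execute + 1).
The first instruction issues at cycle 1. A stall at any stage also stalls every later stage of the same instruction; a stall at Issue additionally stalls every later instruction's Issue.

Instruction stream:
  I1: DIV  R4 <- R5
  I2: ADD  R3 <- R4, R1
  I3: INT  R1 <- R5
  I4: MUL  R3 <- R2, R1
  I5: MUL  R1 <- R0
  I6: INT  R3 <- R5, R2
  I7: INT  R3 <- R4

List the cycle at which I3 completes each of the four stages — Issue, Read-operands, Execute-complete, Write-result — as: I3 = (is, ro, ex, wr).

[1] I1 dispatched to DIV
[2] I1 operands ready; I2 dispatched to ADD
[3] I3 dispatched to INT
[4] I3 operands ready
[5] I3 complete
[10] I1 complete
[11] R4←I1
[12] I2 operands ready
[13] R1←I3
[14] I2 complete
[15] R3←I2
[16] I4 dispatched to MUL
[17] I4 operands ready
[21] I4 complete
[22] R3←I4
[23] I5 dispatched to MUL
[24] I5 operands ready; I6 dispatched to INT
[25] I6 operands ready
[26] I6 complete
[27] R3←I6
[28] I5 complete; I7 dispatched to INT
[29] R1←I5; I7 operands ready
[30] I7 complete
[31] R3←I7

I3 = (3, 4, 5, 13)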